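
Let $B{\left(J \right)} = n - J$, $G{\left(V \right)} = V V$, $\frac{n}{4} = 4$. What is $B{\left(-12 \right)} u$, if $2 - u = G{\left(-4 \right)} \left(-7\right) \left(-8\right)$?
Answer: $-25032$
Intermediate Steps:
$n = 16$ ($n = 4 \cdot 4 = 16$)
$G{\left(V \right)} = V^{2}$
$u = -894$ ($u = 2 - \left(-4\right)^{2} \left(-7\right) \left(-8\right) = 2 - 16 \left(-7\right) \left(-8\right) = 2 - \left(-112\right) \left(-8\right) = 2 - 896 = -894$)
$B{\left(J \right)} = 16 - J$
$B{\left(-12 \right)} u = \left(16 - -12\right) \left(-894\right) = \left(16 + 12\right) \left(-894\right) = 28 \left(-894\right) = -25032$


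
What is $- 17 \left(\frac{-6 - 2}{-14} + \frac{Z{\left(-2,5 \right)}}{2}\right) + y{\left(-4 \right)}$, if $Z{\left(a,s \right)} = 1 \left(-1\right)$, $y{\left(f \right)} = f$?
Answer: $- \frac{73}{14} \approx -5.2143$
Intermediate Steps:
$Z{\left(a,s \right)} = -1$
$- 17 \left(\frac{-6 - 2}{-14} + \frac{Z{\left(-2,5 \right)}}{2}\right) + y{\left(-4 \right)} = - 17 \left(\frac{-6 - 2}{-14} - \frac{1}{2}\right) - 4 = - 17 \left(\left(-6 - 2\right) \left(- \frac{1}{14}\right) - \frac{1}{2}\right) - 4 = - 17 \left(\left(-8\right) \left(- \frac{1}{14}\right) - \frac{1}{2}\right) - 4 = - 17 \left(\frac{4}{7} - \frac{1}{2}\right) - 4 = \left(-17\right) \frac{1}{14} - 4 = - \frac{17}{14} - 4 = - \frac{73}{14}$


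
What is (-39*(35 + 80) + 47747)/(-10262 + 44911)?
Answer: 43262/34649 ≈ 1.2486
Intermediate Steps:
(-39*(35 + 80) + 47747)/(-10262 + 44911) = (-39*115 + 47747)/34649 = (-4485 + 47747)*(1/34649) = 43262*(1/34649) = 43262/34649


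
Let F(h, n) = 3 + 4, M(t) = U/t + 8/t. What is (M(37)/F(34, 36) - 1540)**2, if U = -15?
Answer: 3246834361/1369 ≈ 2.3717e+6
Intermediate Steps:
M(t) = -7/t (M(t) = -15/t + 8/t = -7/t)
F(h, n) = 7
(M(37)/F(34, 36) - 1540)**2 = (-7/37/7 - 1540)**2 = (-7*1/37*(1/7) - 1540)**2 = (-7/37*1/7 - 1540)**2 = (-1/37 - 1540)**2 = (-56981/37)**2 = 3246834361/1369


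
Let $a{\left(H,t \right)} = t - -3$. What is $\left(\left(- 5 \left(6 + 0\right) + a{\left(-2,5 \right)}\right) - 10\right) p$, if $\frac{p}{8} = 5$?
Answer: $-1280$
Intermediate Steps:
$p = 40$ ($p = 8 \cdot 5 = 40$)
$a{\left(H,t \right)} = 3 + t$ ($a{\left(H,t \right)} = t + 3 = 3 + t$)
$\left(\left(- 5 \left(6 + 0\right) + a{\left(-2,5 \right)}\right) - 10\right) p = \left(\left(- 5 \left(6 + 0\right) + \left(3 + 5\right)\right) - 10\right) 40 = \left(\left(\left(-5\right) 6 + 8\right) - 10\right) 40 = \left(\left(-30 + 8\right) - 10\right) 40 = \left(-22 - 10\right) 40 = \left(-32\right) 40 = -1280$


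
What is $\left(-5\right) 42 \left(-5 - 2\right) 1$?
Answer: $1470$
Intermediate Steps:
$\left(-5\right) 42 \left(-5 - 2\right) 1 = - 210 \left(\left(-7\right) 1\right) = \left(-210\right) \left(-7\right) = 1470$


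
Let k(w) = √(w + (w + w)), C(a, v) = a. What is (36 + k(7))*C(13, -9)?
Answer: 468 + 13*√21 ≈ 527.57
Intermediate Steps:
k(w) = √3*√w (k(w) = √(w + 2*w) = √(3*w) = √3*√w)
(36 + k(7))*C(13, -9) = (36 + √3*√7)*13 = (36 + √21)*13 = 468 + 13*√21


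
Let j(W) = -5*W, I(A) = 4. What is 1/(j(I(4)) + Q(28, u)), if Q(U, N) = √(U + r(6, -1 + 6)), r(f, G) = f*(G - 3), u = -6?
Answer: -1/18 - √10/180 ≈ -0.073124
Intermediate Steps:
r(f, G) = f*(-3 + G)
Q(U, N) = √(12 + U) (Q(U, N) = √(U + 6*(-3 + (-1 + 6))) = √(U + 6*(-3 + 5)) = √(U + 6*2) = √(U + 12) = √(12 + U))
1/(j(I(4)) + Q(28, u)) = 1/(-5*4 + √(12 + 28)) = 1/(-20 + √40) = 1/(-20 + 2*√10)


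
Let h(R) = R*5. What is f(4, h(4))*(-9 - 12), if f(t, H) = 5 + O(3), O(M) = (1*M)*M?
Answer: -294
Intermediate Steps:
O(M) = M**2 (O(M) = M*M = M**2)
h(R) = 5*R
f(t, H) = 14 (f(t, H) = 5 + 3**2 = 5 + 9 = 14)
f(4, h(4))*(-9 - 12) = 14*(-9 - 12) = 14*(-21) = -294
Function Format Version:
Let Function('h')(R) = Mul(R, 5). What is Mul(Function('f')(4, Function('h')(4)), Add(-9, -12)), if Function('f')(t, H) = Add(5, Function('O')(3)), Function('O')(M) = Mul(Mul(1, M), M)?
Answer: -294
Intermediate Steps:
Function('O')(M) = Pow(M, 2) (Function('O')(M) = Mul(M, M) = Pow(M, 2))
Function('h')(R) = Mul(5, R)
Function('f')(t, H) = 14 (Function('f')(t, H) = Add(5, Pow(3, 2)) = Add(5, 9) = 14)
Mul(Function('f')(4, Function('h')(4)), Add(-9, -12)) = Mul(14, Add(-9, -12)) = Mul(14, -21) = -294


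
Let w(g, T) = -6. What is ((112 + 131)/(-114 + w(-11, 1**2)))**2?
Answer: 6561/1600 ≈ 4.1006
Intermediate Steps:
((112 + 131)/(-114 + w(-11, 1**2)))**2 = ((112 + 131)/(-114 - 6))**2 = (243/(-120))**2 = (243*(-1/120))**2 = (-81/40)**2 = 6561/1600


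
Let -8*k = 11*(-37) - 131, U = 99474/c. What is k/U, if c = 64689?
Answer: 5800447/132632 ≈ 43.733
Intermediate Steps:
U = 33158/21563 (U = 99474/64689 = 99474*(1/64689) = 33158/21563 ≈ 1.5377)
k = 269/4 (k = -(11*(-37) - 131)/8 = -(-407 - 131)/8 = -1/8*(-538) = 269/4 ≈ 67.250)
k/U = 269/(4*(33158/21563)) = (269/4)*(21563/33158) = 5800447/132632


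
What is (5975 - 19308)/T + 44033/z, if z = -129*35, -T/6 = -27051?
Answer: -2402339531/244270530 ≈ -9.8347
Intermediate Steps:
T = 162306 (T = -6*(-27051) = 162306)
z = -4515
(5975 - 19308)/T + 44033/z = (5975 - 19308)/162306 + 44033/(-4515) = -13333*1/162306 + 44033*(-1/4515) = -13333/162306 - 44033/4515 = -2402339531/244270530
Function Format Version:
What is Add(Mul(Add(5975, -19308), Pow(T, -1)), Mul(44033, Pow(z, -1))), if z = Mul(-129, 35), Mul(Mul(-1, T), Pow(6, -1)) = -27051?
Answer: Rational(-2402339531, 244270530) ≈ -9.8347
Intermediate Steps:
T = 162306 (T = Mul(-6, -27051) = 162306)
z = -4515
Add(Mul(Add(5975, -19308), Pow(T, -1)), Mul(44033, Pow(z, -1))) = Add(Mul(Add(5975, -19308), Pow(162306, -1)), Mul(44033, Pow(-4515, -1))) = Add(Mul(-13333, Rational(1, 162306)), Mul(44033, Rational(-1, 4515))) = Add(Rational(-13333, 162306), Rational(-44033, 4515)) = Rational(-2402339531, 244270530)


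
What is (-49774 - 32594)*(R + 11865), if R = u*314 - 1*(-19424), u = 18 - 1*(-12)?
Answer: -3353118912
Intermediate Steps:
u = 30 (u = 18 + 12 = 30)
R = 28844 (R = 30*314 - 1*(-19424) = 9420 + 19424 = 28844)
(-49774 - 32594)*(R + 11865) = (-49774 - 32594)*(28844 + 11865) = -82368*40709 = -3353118912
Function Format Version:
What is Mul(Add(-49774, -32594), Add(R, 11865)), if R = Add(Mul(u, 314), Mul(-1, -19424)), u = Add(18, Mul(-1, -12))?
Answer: -3353118912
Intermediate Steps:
u = 30 (u = Add(18, 12) = 30)
R = 28844 (R = Add(Mul(30, 314), Mul(-1, -19424)) = Add(9420, 19424) = 28844)
Mul(Add(-49774, -32594), Add(R, 11865)) = Mul(Add(-49774, -32594), Add(28844, 11865)) = Mul(-82368, 40709) = -3353118912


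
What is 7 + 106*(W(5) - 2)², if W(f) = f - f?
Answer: 431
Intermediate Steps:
W(f) = 0
7 + 106*(W(5) - 2)² = 7 + 106*(0 - 2)² = 7 + 106*(-2)² = 7 + 106*4 = 7 + 424 = 431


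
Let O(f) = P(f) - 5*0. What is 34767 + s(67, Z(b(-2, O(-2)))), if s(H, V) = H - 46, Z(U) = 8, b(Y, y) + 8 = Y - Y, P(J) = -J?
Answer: 34788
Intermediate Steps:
O(f) = -f (O(f) = -f - 5*0 = -f + 0 = -f)
b(Y, y) = -8 (b(Y, y) = -8 + (Y - Y) = -8 + 0 = -8)
s(H, V) = -46 + H
34767 + s(67, Z(b(-2, O(-2)))) = 34767 + (-46 + 67) = 34767 + 21 = 34788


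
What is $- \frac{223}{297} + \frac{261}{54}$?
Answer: $\frac{2425}{594} \approx 4.0825$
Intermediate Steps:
$- \frac{223}{297} + \frac{261}{54} = \left(-223\right) \frac{1}{297} + 261 \cdot \frac{1}{54} = - \frac{223}{297} + \frac{29}{6} = \frac{2425}{594}$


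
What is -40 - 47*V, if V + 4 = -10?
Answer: 618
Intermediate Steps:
V = -14 (V = -4 - 10 = -14)
-40 - 47*V = -40 - 47*(-14) = -40 + 658 = 618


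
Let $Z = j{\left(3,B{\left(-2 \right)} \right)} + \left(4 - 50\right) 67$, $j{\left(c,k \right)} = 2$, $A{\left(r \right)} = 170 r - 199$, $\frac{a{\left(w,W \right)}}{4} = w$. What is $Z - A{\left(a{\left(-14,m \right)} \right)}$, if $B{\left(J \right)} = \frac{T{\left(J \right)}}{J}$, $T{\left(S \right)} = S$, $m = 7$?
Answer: $6639$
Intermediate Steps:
$a{\left(w,W \right)} = 4 w$
$A{\left(r \right)} = -199 + 170 r$
$B{\left(J \right)} = 1$ ($B{\left(J \right)} = \frac{J}{J} = 1$)
$Z = -3080$ ($Z = 2 + \left(4 - 50\right) 67 = 2 - 3082 = -3080$)
$Z - A{\left(a{\left(-14,m \right)} \right)} = -3080 - \left(-199 + 170 \cdot 4 \left(-14\right)\right) = -3080 - \left(-199 + 170 \left(-56\right)\right) = -3080 - \left(-199 - 9520\right) = -3080 - -9719 = -3080 + 9719 = 6639$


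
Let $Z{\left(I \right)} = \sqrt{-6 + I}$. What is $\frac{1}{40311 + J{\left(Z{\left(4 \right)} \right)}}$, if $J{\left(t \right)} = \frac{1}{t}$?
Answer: $\frac{80622}{3249953443} + \frac{i \sqrt{2}}{3249953443} \approx 2.4807 \cdot 10^{-5} + 4.3515 \cdot 10^{-10} i$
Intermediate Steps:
$\frac{1}{40311 + J{\left(Z{\left(4 \right)} \right)}} = \frac{1}{40311 + \frac{1}{\sqrt{-6 + 4}}} = \frac{1}{40311 + \frac{1}{\sqrt{-2}}} = \frac{1}{40311 + \frac{1}{i \sqrt{2}}} = \frac{1}{40311 - \frac{i \sqrt{2}}{2}}$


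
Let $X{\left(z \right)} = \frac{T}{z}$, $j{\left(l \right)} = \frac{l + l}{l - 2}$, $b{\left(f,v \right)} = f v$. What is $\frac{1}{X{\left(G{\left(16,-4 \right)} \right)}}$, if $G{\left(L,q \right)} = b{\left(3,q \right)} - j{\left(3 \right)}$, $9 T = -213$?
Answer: $\frac{54}{71} \approx 0.76056$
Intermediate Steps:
$j{\left(l \right)} = \frac{2 l}{-2 + l}$
$T = - \frac{71}{3}$ ($T = \frac{1}{9} \left(-213\right) = - \frac{71}{3} \approx -23.667$)
$G{\left(L,q \right)} = -6 + 3 q$ ($G{\left(L,q \right)} = 3 q - 2 \cdot 3 \frac{1}{-2 + 3} = 3 q - 2 \cdot 3 \cdot 1^{-1} = 3 q - 2 \cdot 3 \cdot 1 = 3 q - 6 = -6 + 3 q$)
$X{\left(z \right)} = - \frac{71}{3 z}$
$\frac{1}{X{\left(G{\left(16,-4 \right)} \right)}} = \frac{1}{\left(- \frac{71}{3}\right) \frac{1}{-6 + 3 \left(-4\right)}} = \frac{1}{\left(- \frac{71}{3}\right) \frac{1}{-6 - 12}} = \frac{1}{\left(- \frac{71}{3}\right) \frac{1}{-18}} = \frac{1}{\left(- \frac{71}{3}\right) \left(- \frac{1}{18}\right)} = \frac{1}{\frac{71}{54}} = \frac{54}{71}$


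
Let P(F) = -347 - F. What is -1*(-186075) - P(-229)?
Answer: 186193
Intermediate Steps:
-1*(-186075) - P(-229) = -1*(-186075) - (-347 - 1*(-229)) = 186075 - (-347 + 229) = 186075 - 1*(-118) = 186075 + 118 = 186193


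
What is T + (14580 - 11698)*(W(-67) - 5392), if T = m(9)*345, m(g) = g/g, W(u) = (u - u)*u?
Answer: -15539399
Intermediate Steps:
W(u) = 0 (W(u) = 0*u = 0)
m(g) = 1
T = 345 (T = 1*345 = 345)
T + (14580 - 11698)*(W(-67) - 5392) = 345 + (14580 - 11698)*(0 - 5392) = 345 + 2882*(-5392) = 345 - 15539744 = -15539399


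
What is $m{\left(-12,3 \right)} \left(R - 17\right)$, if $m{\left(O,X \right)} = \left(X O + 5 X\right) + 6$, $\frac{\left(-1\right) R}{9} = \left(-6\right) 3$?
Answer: $-2175$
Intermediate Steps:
$R = 162$ ($R = - 9 \left(\left(-6\right) 3\right) = \left(-9\right) \left(-18\right) = 162$)
$m{\left(O,X \right)} = 6 + 5 X + O X$ ($m{\left(O,X \right)} = \left(O X + 5 X\right) + 6 = \left(5 X + O X\right) + 6 = 6 + 5 X + O X$)
$m{\left(-12,3 \right)} \left(R - 17\right) = \left(6 + 5 \cdot 3 - 36\right) \left(162 - 17\right) = \left(6 + 15 - 36\right) 145 = \left(-15\right) 145 = -2175$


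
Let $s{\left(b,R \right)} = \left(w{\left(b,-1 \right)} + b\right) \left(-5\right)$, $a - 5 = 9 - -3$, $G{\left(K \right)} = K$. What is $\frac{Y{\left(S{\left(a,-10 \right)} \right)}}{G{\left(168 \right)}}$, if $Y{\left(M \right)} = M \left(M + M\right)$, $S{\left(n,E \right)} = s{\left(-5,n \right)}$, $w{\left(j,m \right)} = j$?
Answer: $\frac{625}{21} \approx 29.762$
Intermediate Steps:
$a = 17$ ($a = 5 + \left(9 - -3\right) = 5 + \left(9 + 3\right) = 5 + 12 = 17$)
$s{\left(b,R \right)} = - 10 b$ ($s{\left(b,R \right)} = \left(b + b\right) \left(-5\right) = 2 b \left(-5\right) = - 10 b$)
$S{\left(n,E \right)} = 50$ ($S{\left(n,E \right)} = \left(-10\right) \left(-5\right) = 50$)
$Y{\left(M \right)} = 2 M^{2}$ ($Y{\left(M \right)} = M 2 M = 2 M^{2}$)
$\frac{Y{\left(S{\left(a,-10 \right)} \right)}}{G{\left(168 \right)}} = \frac{2 \cdot 50^{2}}{168} = 2 \cdot 2500 \cdot \frac{1}{168} = 5000 \cdot \frac{1}{168} = \frac{625}{21}$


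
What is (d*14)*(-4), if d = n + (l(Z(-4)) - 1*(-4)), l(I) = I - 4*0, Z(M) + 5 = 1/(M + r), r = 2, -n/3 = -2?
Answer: -252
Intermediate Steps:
n = 6 (n = -3*(-2) = 6)
Z(M) = -5 + 1/(2 + M) (Z(M) = -5 + 1/(M + 2) = -5 + 1/(2 + M))
l(I) = I (l(I) = I + 0 = I)
d = 9/2 (d = 6 + ((-9 - 5*(-4))/(2 - 4) - 1*(-4)) = 6 + ((-9 + 20)/(-2) + 4) = 6 + (-½*11 + 4) = 6 + (-11/2 + 4) = 6 - 3/2 = 9/2 ≈ 4.5000)
(d*14)*(-4) = ((9/2)*14)*(-4) = 63*(-4) = -252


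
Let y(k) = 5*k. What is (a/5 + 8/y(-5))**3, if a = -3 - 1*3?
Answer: -54872/15625 ≈ -3.5118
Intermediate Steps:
a = -6 (a = -3 - 3 = -6)
(a/5 + 8/y(-5))**3 = (-6/5 + 8/((5*(-5))))**3 = (-6*1/5 + 8/(-25))**3 = (-6/5 + 8*(-1/25))**3 = (-6/5 - 8/25)**3 = (-38/25)**3 = -54872/15625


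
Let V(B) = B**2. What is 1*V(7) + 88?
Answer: 137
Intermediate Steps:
1*V(7) + 88 = 1*7**2 + 88 = 1*49 + 88 = 49 + 88 = 137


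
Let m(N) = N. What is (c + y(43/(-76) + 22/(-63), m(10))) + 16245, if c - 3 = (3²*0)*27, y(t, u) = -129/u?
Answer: 162351/10 ≈ 16235.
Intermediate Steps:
c = 3 (c = 3 + (3²*0)*27 = 3 + (9*0)*27 = 3 + 0*27 = 3 + 0 = 3)
(c + y(43/(-76) + 22/(-63), m(10))) + 16245 = (3 - 129/10) + 16245 = -99/10 + 16245 = 162351/10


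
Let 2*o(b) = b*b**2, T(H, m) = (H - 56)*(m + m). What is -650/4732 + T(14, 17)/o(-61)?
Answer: -5154733/41310542 ≈ -0.12478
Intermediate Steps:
T(H, m) = 2*m*(-56 + H) (T(H, m) = (-56 + H)*(2*m) = 2*m*(-56 + H))
o(b) = b**3/2 (o(b) = (b*b**2)/2 = b**3/2)
-650/4732 + T(14, 17)/o(-61) = -650/4732 + (2*17*(-56 + 14))/(((1/2)*(-61)**3)) = -650*1/4732 + (2*17*(-42))/(((1/2)*(-226981))) = -25/182 - 1428/(-226981/2) = -25/182 - 1428*(-2/226981) = -25/182 + 2856/226981 = -5154733/41310542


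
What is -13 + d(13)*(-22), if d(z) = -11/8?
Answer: 69/4 ≈ 17.250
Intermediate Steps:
d(z) = -11/8 (d(z) = -11*1/8 = -11/8)
-13 + d(13)*(-22) = -13 - 11/8*(-22) = -13 + 121/4 = 69/4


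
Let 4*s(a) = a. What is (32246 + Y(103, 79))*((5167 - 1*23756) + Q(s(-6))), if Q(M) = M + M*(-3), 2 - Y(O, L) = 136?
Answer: -596833632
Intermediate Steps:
s(a) = a/4
Y(O, L) = -134 (Y(O, L) = 2 - 1*136 = 2 - 136 = -134)
Q(M) = -2*M (Q(M) = M - 3*M = -2*M)
(32246 + Y(103, 79))*((5167 - 1*23756) + Q(s(-6))) = (32246 - 134)*((5167 - 1*23756) - (-6)/2) = 32112*((5167 - 23756) - 2*(-3/2)) = 32112*(-18589 + 3) = 32112*(-18586) = -596833632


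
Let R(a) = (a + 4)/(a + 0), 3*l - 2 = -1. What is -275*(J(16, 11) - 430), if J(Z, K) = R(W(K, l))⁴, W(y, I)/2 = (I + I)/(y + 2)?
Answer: -703881750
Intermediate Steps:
l = ⅓ (l = ⅔ + (⅓)*(-1) = ⅔ - ⅓ = ⅓ ≈ 0.33333)
W(y, I) = 4*I/(2 + y) (W(y, I) = 2*((I + I)/(y + 2)) = 2*((2*I)/(2 + y)) = 2*(2*I/(2 + y)) = 4*I/(2 + y))
R(a) = (4 + a)/a
J(Z, K) = (4 + 4/(3*(2 + K)))⁴*(3/2 + 3*K/4)⁴ (J(Z, K) = ((4 + 4*(⅓)/(2 + K))/((4*(⅓)/(2 + K))))⁴ = ((4 + 4/(3*(2 + K)))/((4/(3*(2 + K)))))⁴ = ((3/2 + 3*K/4)*(4 + 4/(3*(2 + K))))⁴ = ((4 + 4/(3*(2 + K)))*(3/2 + 3*K/4))⁴ = (4 + 4/(3*(2 + K)))⁴*(3/2 + 3*K/4)⁴)
-275*(J(16, 11) - 430) = -275*((7 + 3*11)⁴ - 430) = -275*((7 + 33)⁴ - 430) = -275*(40⁴ - 430) = -275*(2560000 - 430) = -275*2559570 = -703881750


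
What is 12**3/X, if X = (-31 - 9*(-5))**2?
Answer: 432/49 ≈ 8.8163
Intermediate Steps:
X = 196 (X = (-31 + 45)**2 = 14**2 = 196)
12**3/X = 12**3/196 = 1728*(1/196) = 432/49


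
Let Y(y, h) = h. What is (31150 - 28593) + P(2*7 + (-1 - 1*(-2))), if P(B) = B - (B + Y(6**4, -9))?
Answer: 2566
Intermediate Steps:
P(B) = 9 (P(B) = B - (B - 9) = B - (-9 + B) = B + (9 - B) = 9)
(31150 - 28593) + P(2*7 + (-1 - 1*(-2))) = (31150 - 28593) + 9 = 2557 + 9 = 2566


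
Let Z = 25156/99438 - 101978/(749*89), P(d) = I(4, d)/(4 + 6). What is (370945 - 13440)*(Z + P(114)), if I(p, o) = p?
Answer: -1038929128567102/3314318259 ≈ -3.1347e+5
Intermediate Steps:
P(d) = ⅖ (P(d) = 4/(4 + 6) = 4/10 = 4*(⅒) = ⅖)
Z = -4231782124/3314318259 (Z = 25156*(1/99438) - 101978/66661 = 12578/49719 - 101978*1/66661 = 12578/49719 - 101978/66661 = -4231782124/3314318259 ≈ -1.2768)
(370945 - 13440)*(Z + P(114)) = (370945 - 13440)*(-4231782124/3314318259 + ⅖) = 357505*(-14530274102/16571591295) = -1038929128567102/3314318259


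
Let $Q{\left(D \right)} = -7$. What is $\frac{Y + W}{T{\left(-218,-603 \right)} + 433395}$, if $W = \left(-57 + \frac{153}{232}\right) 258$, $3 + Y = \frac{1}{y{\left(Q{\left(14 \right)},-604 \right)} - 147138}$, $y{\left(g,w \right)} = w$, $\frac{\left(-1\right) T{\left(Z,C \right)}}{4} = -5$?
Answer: $- \frac{24916791731}{742789747588} \approx -0.033545$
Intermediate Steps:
$T{\left(Z,C \right)} = 20$ ($T{\left(Z,C \right)} = \left(-4\right) \left(-5\right) = 20$)
$Y = - \frac{443227}{147742}$ ($Y = -3 + \frac{1}{-604 - 147138} = -3 + \frac{1}{-147742} = -3 - \frac{1}{147742} = - \frac{443227}{147742} \approx -3.0$)
$W = - \frac{1686159}{116}$ ($W = \left(-57 + 153 \cdot \frac{1}{232}\right) 258 = \left(-57 + \frac{153}{232}\right) 258 = \left(- \frac{13071}{232}\right) 258 = - \frac{1686159}{116} \approx -14536.0$)
$\frac{Y + W}{T{\left(-218,-603 \right)} + 433395} = \frac{- \frac{443227}{147742} - \frac{1686159}{116}}{20 + 433395} = - \frac{124583958655}{8569036 \cdot 433415} = \left(- \frac{124583958655}{8569036}\right) \frac{1}{433415} = - \frac{24916791731}{742789747588}$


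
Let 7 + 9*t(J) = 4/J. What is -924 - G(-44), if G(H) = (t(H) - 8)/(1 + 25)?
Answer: -396251/429 ≈ -923.66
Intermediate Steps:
t(J) = -7/9 + 4/(9*J) (t(J) = -7/9 + (4/J)/9 = -7/9 + 4/(9*J))
G(H) = -4/13 + (4 - 7*H)/(234*H) (G(H) = ((4 - 7*H)/(9*H) - 8)/(1 + 25) = (-8 + (4 - 7*H)/(9*H))/26 = (-8 + (4 - 7*H)/(9*H))*(1/26) = -4/13 + (4 - 7*H)/(234*H))
-924 - G(-44) = -924 - (4 - 79*(-44))/(234*(-44)) = -924 - (-1)*(4 + 3476)/(234*44) = -924 - (-1)*3480/(234*44) = -924 - 1*(-145/429) = -924 + 145/429 = -396251/429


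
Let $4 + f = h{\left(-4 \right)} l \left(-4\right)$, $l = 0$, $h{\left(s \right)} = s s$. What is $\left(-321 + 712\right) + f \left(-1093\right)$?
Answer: $4763$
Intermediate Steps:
$h{\left(s \right)} = s^{2}$
$f = -4$ ($f = -4 + \left(-4\right)^{2} \cdot 0 \left(-4\right) = -4 + 16 \cdot 0 \left(-4\right) = -4 + 0 \left(-4\right) = -4 + 0 = -4$)
$\left(-321 + 712\right) + f \left(-1093\right) = \left(-321 + 712\right) - -4372 = 391 + 4372 = 4763$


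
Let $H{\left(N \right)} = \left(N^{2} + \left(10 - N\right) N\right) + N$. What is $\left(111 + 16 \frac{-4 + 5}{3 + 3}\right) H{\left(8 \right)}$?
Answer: $\frac{30008}{3} \approx 10003.0$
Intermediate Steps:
$H{\left(N \right)} = N + N^{2} + N \left(10 - N\right)$ ($H{\left(N \right)} = \left(N^{2} + N \left(10 - N\right)\right) + N = N + N^{2} + N \left(10 - N\right)$)
$\left(111 + 16 \frac{-4 + 5}{3 + 3}\right) H{\left(8 \right)} = \left(111 + 16 \frac{-4 + 5}{3 + 3}\right) 11 \cdot 8 = \left(111 + 16 \cdot 1 \cdot \frac{1}{6}\right) 88 = \left(111 + 16 \cdot \frac{1}{6}\right) 88 = \left(111 + \frac{8}{3}\right) 88 = \frac{341}{3} \cdot 88 = \frac{30008}{3}$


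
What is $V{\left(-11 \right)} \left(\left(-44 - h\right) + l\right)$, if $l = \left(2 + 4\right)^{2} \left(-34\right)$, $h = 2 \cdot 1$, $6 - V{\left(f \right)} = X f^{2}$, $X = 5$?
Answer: $760730$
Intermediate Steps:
$V{\left(f \right)} = 6 - 5 f^{2}$
$h = 2$
$l = -1224$ ($l = 6^{2} \left(-34\right) = 36 \left(-34\right) = -1224$)
$V{\left(-11 \right)} \left(\left(-44 - h\right) + l\right) = \left(6 - 5 \left(-11\right)^{2}\right) \left(\left(-44 - 2\right) - 1224\right) = \left(6 - 605\right) \left(\left(-44 - 2\right) - 1224\right) = \left(6 - 605\right) \left(-46 - 1224\right) = \left(-599\right) \left(-1270\right) = 760730$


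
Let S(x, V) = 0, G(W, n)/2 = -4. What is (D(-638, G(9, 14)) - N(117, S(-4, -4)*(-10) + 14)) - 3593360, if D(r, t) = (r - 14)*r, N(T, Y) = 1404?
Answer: -3178788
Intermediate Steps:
G(W, n) = -8 (G(W, n) = 2*(-4) = -8)
D(r, t) = r*(-14 + r) (D(r, t) = (-14 + r)*r = r*(-14 + r))
(D(-638, G(9, 14)) - N(117, S(-4, -4)*(-10) + 14)) - 3593360 = (-638*(-14 - 638) - 1*1404) - 3593360 = (-638*(-652) - 1404) - 3593360 = (415976 - 1404) - 3593360 = 414572 - 3593360 = -3178788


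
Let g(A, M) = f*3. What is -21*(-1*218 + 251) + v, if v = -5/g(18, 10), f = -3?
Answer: -6232/9 ≈ -692.44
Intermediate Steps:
g(A, M) = -9 (g(A, M) = -3*3 = -9)
v = 5/9 (v = -5/(-9) = -5*(-⅑) = 5/9 ≈ 0.55556)
-21*(-1*218 + 251) + v = -21*(-1*218 + 251) + 5/9 = -21*(-218 + 251) + 5/9 = -21*33 + 5/9 = -693 + 5/9 = -6232/9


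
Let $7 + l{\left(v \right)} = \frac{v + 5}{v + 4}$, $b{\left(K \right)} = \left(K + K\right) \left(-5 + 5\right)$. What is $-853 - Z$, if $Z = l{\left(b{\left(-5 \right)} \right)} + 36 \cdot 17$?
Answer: $- \frac{5837}{4} \approx -1459.3$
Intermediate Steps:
$b{\left(K \right)} = 0$ ($b{\left(K \right)} = 2 K 0 = 0$)
$l{\left(v \right)} = -7 + \frac{5 + v}{4 + v}$ ($l{\left(v \right)} = -7 + \frac{v + 5}{v + 4} = -7 + \frac{5 + v}{4 + v}$)
$Z = \frac{2425}{4}$ ($Z = \frac{-23 - 0}{4 + 0} + 36 \cdot 17 = \frac{-23 + 0}{4} + 612 = \frac{1}{4} \left(-23\right) + 612 = - \frac{23}{4} + 612 = \frac{2425}{4} \approx 606.25$)
$-853 - Z = -853 - \frac{2425}{4} = - \frac{5837}{4}$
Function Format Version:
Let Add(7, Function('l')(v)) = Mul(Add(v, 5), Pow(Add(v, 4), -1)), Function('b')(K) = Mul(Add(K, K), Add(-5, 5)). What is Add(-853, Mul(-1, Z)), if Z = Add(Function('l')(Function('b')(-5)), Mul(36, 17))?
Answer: Rational(-5837, 4) ≈ -1459.3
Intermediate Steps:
Function('b')(K) = 0 (Function('b')(K) = Mul(Mul(2, K), 0) = 0)
Function('l')(v) = Add(-7, Mul(Pow(Add(4, v), -1), Add(5, v))) (Function('l')(v) = Add(-7, Mul(Add(v, 5), Pow(Add(v, 4), -1))) = Add(-7, Mul(Add(5, v), Pow(Add(4, v), -1))) = Add(-7, Mul(Pow(Add(4, v), -1), Add(5, v))))
Z = Rational(2425, 4) (Z = Add(Mul(Pow(Add(4, 0), -1), Add(-23, Mul(-6, 0))), Mul(36, 17)) = Add(Mul(Pow(4, -1), Add(-23, 0)), 612) = Add(Mul(Rational(1, 4), -23), 612) = Add(Rational(-23, 4), 612) = Rational(2425, 4) ≈ 606.25)
Add(-853, Mul(-1, Z)) = Add(-853, Mul(-1, Rational(2425, 4))) = Add(-853, Rational(-2425, 4)) = Rational(-5837, 4)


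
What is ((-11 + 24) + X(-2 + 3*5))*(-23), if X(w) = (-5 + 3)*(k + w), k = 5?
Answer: 529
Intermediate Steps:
X(w) = -10 - 2*w (X(w) = (-5 + 3)*(5 + w) = -2*(5 + w) = -10 - 2*w)
((-11 + 24) + X(-2 + 3*5))*(-23) = ((-11 + 24) + (-10 - 2*(-2 + 3*5)))*(-23) = (13 + (-10 - 2*(-2 + 15)))*(-23) = (13 + (-10 - 2*13))*(-23) = (13 + (-10 - 26))*(-23) = (13 - 36)*(-23) = -23*(-23) = 529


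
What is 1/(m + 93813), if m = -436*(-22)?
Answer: 1/103405 ≈ 9.6707e-6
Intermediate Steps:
m = 9592
1/(m + 93813) = 1/(9592 + 93813) = 1/103405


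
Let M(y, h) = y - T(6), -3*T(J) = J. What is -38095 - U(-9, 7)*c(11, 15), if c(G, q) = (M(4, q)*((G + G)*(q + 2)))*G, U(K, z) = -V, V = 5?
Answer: 85325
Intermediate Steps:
T(J) = -J/3
M(y, h) = 2 + y (M(y, h) = y - (-1)*6/3 = y - 1*(-2) = y + 2 = 2 + y)
U(K, z) = -5 (U(K, z) = -1*5 = -5)
c(G, q) = 12*G**2*(2 + q) (c(G, q) = ((2 + 4)*((G + G)*(q + 2)))*G = (6*((2*G)*(2 + q)))*G = (6*(2*G*(2 + q)))*G = (12*G*(2 + q))*G = 12*G**2*(2 + q))
-38095 - U(-9, 7)*c(11, 15) = -38095 - (-5)*12*11**2*(2 + 15) = -38095 - (-5)*12*121*17 = -38095 - (-5)*24684 = -38095 - 1*(-123420) = -38095 + 123420 = 85325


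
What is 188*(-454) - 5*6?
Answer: -85382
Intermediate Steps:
188*(-454) - 5*6 = -85352 - 30 = -85382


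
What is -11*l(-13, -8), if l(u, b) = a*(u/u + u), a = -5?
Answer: -660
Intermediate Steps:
l(u, b) = -5 - 5*u (l(u, b) = -5*(u/u + u) = -5*(1 + u) = -5 - 5*u)
-11*l(-13, -8) = -11*(-5 - 5*(-13)) = -11*(-5 + 65) = -11*60 = -660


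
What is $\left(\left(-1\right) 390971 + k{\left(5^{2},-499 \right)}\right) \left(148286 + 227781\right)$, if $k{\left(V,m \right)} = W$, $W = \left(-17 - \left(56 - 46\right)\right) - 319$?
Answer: $-147161410239$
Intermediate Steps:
$W = -346$ ($W = \left(-17 - \left(56 - 46\right)\right) - 319 = \left(-17 - 10\right) - 319 = -27 - 319 = -346$)
$k{\left(V,m \right)} = -346$
$\left(\left(-1\right) 390971 + k{\left(5^{2},-499 \right)}\right) \left(148286 + 227781\right) = \left(\left(-1\right) 390971 - 346\right) \left(148286 + 227781\right) = \left(-390971 - 346\right) 376067 = \left(-391317\right) 376067 = -147161410239$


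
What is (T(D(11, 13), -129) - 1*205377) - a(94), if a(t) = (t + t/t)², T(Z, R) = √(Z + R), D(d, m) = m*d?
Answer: -214402 + √14 ≈ -2.1440e+5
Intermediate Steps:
D(d, m) = d*m
T(Z, R) = √(R + Z)
a(t) = (1 + t)² (a(t) = (t + 1)² = (1 + t)²)
(T(D(11, 13), -129) - 1*205377) - a(94) = (√(-129 + 11*13) - 1*205377) - (1 + 94)² = (√(-129 + 143) - 205377) - 1*95² = (√14 - 205377) - 1*9025 = (-205377 + √14) - 9025 = -214402 + √14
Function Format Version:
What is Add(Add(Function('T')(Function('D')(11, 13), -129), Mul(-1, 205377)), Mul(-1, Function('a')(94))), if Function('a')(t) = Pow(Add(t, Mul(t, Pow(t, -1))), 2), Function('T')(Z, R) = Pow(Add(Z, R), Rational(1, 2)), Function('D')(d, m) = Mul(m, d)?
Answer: Add(-214402, Pow(14, Rational(1, 2))) ≈ -2.1440e+5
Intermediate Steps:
Function('D')(d, m) = Mul(d, m)
Function('T')(Z, R) = Pow(Add(R, Z), Rational(1, 2))
Function('a')(t) = Pow(Add(1, t), 2) (Function('a')(t) = Pow(Add(t, 1), 2) = Pow(Add(1, t), 2))
Add(Add(Function('T')(Function('D')(11, 13), -129), Mul(-1, 205377)), Mul(-1, Function('a')(94))) = Add(Add(Pow(Add(-129, Mul(11, 13)), Rational(1, 2)), Mul(-1, 205377)), Mul(-1, Pow(Add(1, 94), 2))) = Add(Add(Pow(Add(-129, 143), Rational(1, 2)), -205377), Mul(-1, Pow(95, 2))) = Add(Add(Pow(14, Rational(1, 2)), -205377), Mul(-1, 9025)) = Add(Add(-205377, Pow(14, Rational(1, 2))), -9025) = Add(-214402, Pow(14, Rational(1, 2)))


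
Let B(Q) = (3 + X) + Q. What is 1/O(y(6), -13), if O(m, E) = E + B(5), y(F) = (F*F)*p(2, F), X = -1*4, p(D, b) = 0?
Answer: -1/9 ≈ -0.11111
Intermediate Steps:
X = -4
y(F) = 0 (y(F) = (F*F)*0 = F**2*0 = 0)
B(Q) = -1 + Q (B(Q) = (3 - 4) + Q = -1 + Q)
O(m, E) = 4 + E (O(m, E) = E + (-1 + 5) = E + 4 = 4 + E)
1/O(y(6), -13) = 1/(4 - 13) = 1/(-9) = -1/9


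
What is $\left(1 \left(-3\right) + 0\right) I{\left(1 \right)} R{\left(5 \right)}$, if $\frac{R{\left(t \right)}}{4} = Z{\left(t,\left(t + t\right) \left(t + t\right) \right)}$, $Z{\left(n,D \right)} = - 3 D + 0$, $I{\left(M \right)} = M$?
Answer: $3600$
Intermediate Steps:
$Z{\left(n,D \right)} = - 3 D$
$R{\left(t \right)} = - 48 t^{2}$ ($R{\left(t \right)} = 4 \left(- 3 \left(t + t\right) \left(t + t\right)\right) = 4 \left(- 3 \cdot 2 t 2 t\right) = 4 \left(- 3 \cdot 4 t^{2}\right) = 4 \left(- 12 t^{2}\right) = - 48 t^{2}$)
$\left(1 \left(-3\right) + 0\right) I{\left(1 \right)} R{\left(5 \right)} = \left(1 \left(-3\right) + 0\right) 1 \left(- 48 \cdot 5^{2}\right) = \left(-3 + 0\right) 1 \left(\left(-48\right) 25\right) = \left(-3\right) 1 \left(-1200\right) = \left(-3\right) \left(-1200\right) = 3600$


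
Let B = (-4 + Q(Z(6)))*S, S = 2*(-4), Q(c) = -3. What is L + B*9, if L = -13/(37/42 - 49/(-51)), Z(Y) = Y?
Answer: 653478/1315 ≈ 496.94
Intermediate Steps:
S = -8
L = -9282/1315 (L = -13/(37*(1/42) - 49*(-1/51)) = -13/(37/42 + 49/51) = -13/1315/714 = -13*714/1315 = -9282/1315 ≈ -7.0586)
B = 56 (B = (-4 - 3)*(-8) = -7*(-8) = 56)
L + B*9 = -9282/1315 + 56*9 = -9282/1315 + 504 = 653478/1315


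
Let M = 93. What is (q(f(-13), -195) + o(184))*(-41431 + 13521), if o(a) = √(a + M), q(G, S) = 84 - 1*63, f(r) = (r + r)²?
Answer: -586110 - 27910*√277 ≈ -1.0506e+6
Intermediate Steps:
f(r) = 4*r² (f(r) = (2*r)² = 4*r²)
q(G, S) = 21 (q(G, S) = 84 - 63 = 21)
o(a) = √(93 + a) (o(a) = √(a + 93) = √(93 + a))
(q(f(-13), -195) + o(184))*(-41431 + 13521) = (21 + √(93 + 184))*(-41431 + 13521) = (21 + √277)*(-27910) = -586110 - 27910*√277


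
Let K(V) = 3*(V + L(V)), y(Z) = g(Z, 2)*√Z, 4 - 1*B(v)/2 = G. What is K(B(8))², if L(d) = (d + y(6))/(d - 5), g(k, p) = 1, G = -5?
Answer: 571590/169 + 4536*√6/169 ≈ 3447.9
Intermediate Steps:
B(v) = 18 (B(v) = 8 - 2*(-5) = 8 + 10 = 18)
y(Z) = √Z (y(Z) = 1*√Z = √Z)
L(d) = (d + √6)/(-5 + d) (L(d) = (d + √6)/(d - 5) = (d + √6)/(-5 + d))
K(V) = 3*V + 3*(V + √6)/(-5 + V) (K(V) = 3*(V + (V + √6)/(-5 + V)) = 3*V + 3*(V + √6)/(-5 + V))
K(B(8))² = (3*(√6 + 18² - 4*18)/(-5 + 18))² = (3*(√6 + 324 - 72)/13)² = (3*(1/13)*(252 + √6))² = (756/13 + 3*√6/13)²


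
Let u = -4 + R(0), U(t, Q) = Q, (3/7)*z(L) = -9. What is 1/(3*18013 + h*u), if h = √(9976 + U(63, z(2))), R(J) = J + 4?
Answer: 1/54039 ≈ 1.8505e-5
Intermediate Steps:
z(L) = -21 (z(L) = (7/3)*(-9) = -21)
R(J) = 4 + J
u = 0 (u = -4 + (4 + 0) = -4 + 4 = 0)
h = √9955 (h = √(9976 - 21) = √9955 ≈ 99.775)
1/(3*18013 + h*u) = 1/(3*18013 + √9955*0) = 1/(54039 + 0) = 1/54039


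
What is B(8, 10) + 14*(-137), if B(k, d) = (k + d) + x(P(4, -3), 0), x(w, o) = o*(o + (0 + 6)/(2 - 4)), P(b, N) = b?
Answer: -1900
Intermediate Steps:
x(w, o) = o*(-3 + o) (x(w, o) = o*(o + 6/(-2)) = o*(o + 6*(-½)) = o*(o - 3) = o*(-3 + o))
B(k, d) = d + k (B(k, d) = (k + d) + 0*(-3 + 0) = (d + k) + 0*(-3) = (d + k) + 0 = d + k)
B(8, 10) + 14*(-137) = (10 + 8) + 14*(-137) = 18 - 1918 = -1900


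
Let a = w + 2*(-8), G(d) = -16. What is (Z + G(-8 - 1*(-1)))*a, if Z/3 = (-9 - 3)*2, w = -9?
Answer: 2200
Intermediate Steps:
Z = -72 (Z = 3*((-9 - 3)*2) = 3*(-12*2) = 3*(-24) = -72)
a = -25 (a = -9 + 2*(-8) = -9 - 16 = -25)
(Z + G(-8 - 1*(-1)))*a = (-72 - 16)*(-25) = -88*(-25) = 2200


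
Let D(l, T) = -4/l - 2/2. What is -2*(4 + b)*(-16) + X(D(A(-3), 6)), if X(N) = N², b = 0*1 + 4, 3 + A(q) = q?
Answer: 2305/9 ≈ 256.11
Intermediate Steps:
A(q) = -3 + q
b = 4 (b = 0 + 4 = 4)
D(l, T) = -1 - 4/l (D(l, T) = -4/l - 2*½ = -4/l - 1 = -1 - 4/l)
-2*(4 + b)*(-16) + X(D(A(-3), 6)) = -2*(4 + 4)*(-16) + ((-4 - (-3 - 3))/(-3 - 3))² = -2*8*(-16) + ((-4 - 1*(-6))/(-6))² = -16*(-16) + (-(-4 + 6)/6)² = 256 + (-⅙*2)² = 256 + (-⅓)² = 256 + ⅑ = 2305/9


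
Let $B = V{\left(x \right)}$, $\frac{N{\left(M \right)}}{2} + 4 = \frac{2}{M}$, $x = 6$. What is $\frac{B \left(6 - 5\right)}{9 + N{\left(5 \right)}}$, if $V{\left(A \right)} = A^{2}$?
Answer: $20$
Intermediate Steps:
$N{\left(M \right)} = -8 + \frac{4}{M}$ ($N{\left(M \right)} = -8 + 2 \frac{2}{M} = -8 + \frac{4}{M}$)
$B = 36$ ($B = 6^{2} = 36$)
$\frac{B \left(6 - 5\right)}{9 + N{\left(5 \right)}} = \frac{36 \left(6 - 5\right)}{9 - \left(8 - \frac{4}{5}\right)} = \frac{36 \cdot 1}{9 + \left(-8 + 4 \cdot \frac{1}{5}\right)} = \frac{36}{9 + \left(-8 + \frac{4}{5}\right)} = \frac{36}{9 - \frac{36}{5}} = \frac{36}{\frac{9}{5}} = 36 \cdot \frac{5}{9} = 20$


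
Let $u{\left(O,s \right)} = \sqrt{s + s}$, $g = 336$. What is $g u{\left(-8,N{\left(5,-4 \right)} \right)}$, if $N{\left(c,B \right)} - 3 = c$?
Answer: $1344$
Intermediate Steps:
$N{\left(c,B \right)} = 3 + c$
$u{\left(O,s \right)} = \sqrt{2} \sqrt{s}$ ($u{\left(O,s \right)} = \sqrt{2 s} = \sqrt{2} \sqrt{s}$)
$g u{\left(-8,N{\left(5,-4 \right)} \right)} = 336 \sqrt{2} \sqrt{3 + 5} = 336 \sqrt{2} \sqrt{8} = 336 \sqrt{2} \cdot 2 \sqrt{2} = 336 \cdot 4 = 1344$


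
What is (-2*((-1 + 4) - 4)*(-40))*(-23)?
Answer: 1840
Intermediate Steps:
(-2*((-1 + 4) - 4)*(-40))*(-23) = (-2*(3 - 4)*(-40))*(-23) = (-2*(-1)*(-40))*(-23) = (2*(-40))*(-23) = -80*(-23) = 1840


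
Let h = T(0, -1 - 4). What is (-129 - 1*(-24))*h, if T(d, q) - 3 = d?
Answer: -315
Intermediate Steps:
T(d, q) = 3 + d
h = 3 (h = 3 + 0 = 3)
(-129 - 1*(-24))*h = (-129 - 1*(-24))*3 = (-129 + 24)*3 = -105*3 = -315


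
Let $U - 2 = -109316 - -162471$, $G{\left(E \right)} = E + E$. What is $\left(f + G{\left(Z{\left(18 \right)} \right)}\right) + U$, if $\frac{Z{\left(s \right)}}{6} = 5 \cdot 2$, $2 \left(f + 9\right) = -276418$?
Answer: $-84941$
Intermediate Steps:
$f = -138218$ ($f = -9 + \frac{1}{2} \left(-276418\right) = -9 - 138209 = -138218$)
$Z{\left(s \right)} = 60$ ($Z{\left(s \right)} = 6 \cdot 5 \cdot 2 = 6 \cdot 10 = 60$)
$G{\left(E \right)} = 2 E$
$U = 53157$ ($U = 2 - -53155 = 2 + \left(-109316 + 162471\right) = 2 + 53155 = 53157$)
$\left(f + G{\left(Z{\left(18 \right)} \right)}\right) + U = \left(-138218 + 2 \cdot 60\right) + 53157 = \left(-138218 + 120\right) + 53157 = -138098 + 53157 = -84941$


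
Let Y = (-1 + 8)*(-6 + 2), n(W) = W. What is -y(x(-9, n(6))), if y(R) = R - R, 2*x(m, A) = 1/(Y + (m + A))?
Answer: 0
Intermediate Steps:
Y = -28 (Y = 7*(-4) = -28)
x(m, A) = 1/(2*(-28 + A + m)) (x(m, A) = 1/(2*(-28 + (m + A))) = 1/(2*(-28 + (A + m))) = 1/(2*(-28 + A + m)))
y(R) = 0
-y(x(-9, n(6))) = -1*0 = 0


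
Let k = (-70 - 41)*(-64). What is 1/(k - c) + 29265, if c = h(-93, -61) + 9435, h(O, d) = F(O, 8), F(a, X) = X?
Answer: 68450834/2339 ≈ 29265.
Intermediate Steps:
h(O, d) = 8
k = 7104 (k = -111*(-64) = 7104)
c = 9443 (c = 8 + 9435 = 9443)
1/(k - c) + 29265 = 1/(7104 - 1*9443) + 29265 = 1/(7104 - 9443) + 29265 = 1/(-2339) + 29265 = -1/2339 + 29265 = 68450834/2339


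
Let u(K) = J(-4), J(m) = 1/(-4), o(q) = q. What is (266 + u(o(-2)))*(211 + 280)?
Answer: 521933/4 ≈ 1.3048e+5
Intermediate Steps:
J(m) = -¼
u(K) = -¼
(266 + u(o(-2)))*(211 + 280) = (266 - ¼)*(211 + 280) = (1063/4)*491 = 521933/4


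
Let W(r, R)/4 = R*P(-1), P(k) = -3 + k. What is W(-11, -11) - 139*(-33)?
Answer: 4763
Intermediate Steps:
W(r, R) = -16*R (W(r, R) = 4*(R*(-3 - 1)) = 4*(R*(-4)) = 4*(-4*R) = -16*R)
W(-11, -11) - 139*(-33) = -16*(-11) - 139*(-33) = 176 + 4587 = 4763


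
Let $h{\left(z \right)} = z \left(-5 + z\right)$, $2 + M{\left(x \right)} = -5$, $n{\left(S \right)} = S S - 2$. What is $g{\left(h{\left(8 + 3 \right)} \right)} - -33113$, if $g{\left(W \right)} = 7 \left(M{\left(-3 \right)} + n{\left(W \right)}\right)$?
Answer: $63542$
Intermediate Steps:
$n{\left(S \right)} = -2 + S^{2}$ ($n{\left(S \right)} = S^{2} - 2 = -2 + S^{2}$)
$M{\left(x \right)} = -7$ ($M{\left(x \right)} = -2 - 5 = -7$)
$g{\left(W \right)} = -63 + 7 W^{2}$ ($g{\left(W \right)} = 7 \left(-7 + \left(-2 + W^{2}\right)\right) = 7 \left(-9 + W^{2}\right) = -63 + 7 W^{2}$)
$g{\left(h{\left(8 + 3 \right)} \right)} - -33113 = \left(-63 + 7 \left(\left(8 + 3\right) \left(-5 + \left(8 + 3\right)\right)\right)^{2}\right) - -33113 = \left(-63 + 7 \left(11 \left(-5 + 11\right)\right)^{2}\right) + 33113 = \left(-63 + 7 \left(11 \cdot 6\right)^{2}\right) + 33113 = \left(-63 + 7 \cdot 66^{2}\right) + 33113 = \left(-63 + 7 \cdot 4356\right) + 33113 = \left(-63 + 30492\right) + 33113 = 30429 + 33113 = 63542$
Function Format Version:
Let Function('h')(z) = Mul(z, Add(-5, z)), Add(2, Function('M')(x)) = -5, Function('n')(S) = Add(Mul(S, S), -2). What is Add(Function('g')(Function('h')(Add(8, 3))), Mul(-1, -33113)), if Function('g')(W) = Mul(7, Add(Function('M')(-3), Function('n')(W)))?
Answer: 63542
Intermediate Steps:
Function('n')(S) = Add(-2, Pow(S, 2)) (Function('n')(S) = Add(Pow(S, 2), -2) = Add(-2, Pow(S, 2)))
Function('M')(x) = -7 (Function('M')(x) = Add(-2, -5) = -7)
Function('g')(W) = Add(-63, Mul(7, Pow(W, 2))) (Function('g')(W) = Mul(7, Add(-7, Add(-2, Pow(W, 2)))) = Mul(7, Add(-9, Pow(W, 2))) = Add(-63, Mul(7, Pow(W, 2))))
Add(Function('g')(Function('h')(Add(8, 3))), Mul(-1, -33113)) = Add(Add(-63, Mul(7, Pow(Mul(Add(8, 3), Add(-5, Add(8, 3))), 2))), Mul(-1, -33113)) = Add(Add(-63, Mul(7, Pow(Mul(11, Add(-5, 11)), 2))), 33113) = Add(Add(-63, Mul(7, Pow(Mul(11, 6), 2))), 33113) = Add(Add(-63, Mul(7, Pow(66, 2))), 33113) = Add(Add(-63, Mul(7, 4356)), 33113) = Add(Add(-63, 30492), 33113) = Add(30429, 33113) = 63542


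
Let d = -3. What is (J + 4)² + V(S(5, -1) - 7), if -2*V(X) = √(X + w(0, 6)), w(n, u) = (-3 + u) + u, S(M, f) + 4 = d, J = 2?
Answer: 36 - I*√5/2 ≈ 36.0 - 1.118*I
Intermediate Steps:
S(M, f) = -7 (S(M, f) = -4 - 3 = -7)
w(n, u) = -3 + 2*u
V(X) = -√(9 + X)/2 (V(X) = -√(X + (-3 + 2*6))/2 = -√(X + (-3 + 12))/2 = -√(X + 9)/2 = -√(9 + X)/2)
(J + 4)² + V(S(5, -1) - 7) = (2 + 4)² - √(9 + (-7 - 7))/2 = 6² - √(9 - 14)/2 = 36 - I*√5/2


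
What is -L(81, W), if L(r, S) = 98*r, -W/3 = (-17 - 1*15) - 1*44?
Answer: -7938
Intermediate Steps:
W = 228 (W = -3*((-17 - 1*15) - 1*44) = -3*((-17 - 15) - 44) = -3*(-32 - 44) = -3*(-76) = 228)
-L(81, W) = -98*81 = -1*7938 = -7938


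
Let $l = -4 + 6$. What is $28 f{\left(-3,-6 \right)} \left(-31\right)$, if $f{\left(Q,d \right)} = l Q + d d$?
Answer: $-26040$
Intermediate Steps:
$l = 2$
$f{\left(Q,d \right)} = d^{2} + 2 Q$ ($f{\left(Q,d \right)} = 2 Q + d d = 2 Q + d^{2} = d^{2} + 2 Q$)
$28 f{\left(-3,-6 \right)} \left(-31\right) = 28 \left(\left(-6\right)^{2} + 2 \left(-3\right)\right) \left(-31\right) = 28 \left(36 - 6\right) \left(-31\right) = 28 \cdot 30 \left(-31\right) = 840 \left(-31\right) = -26040$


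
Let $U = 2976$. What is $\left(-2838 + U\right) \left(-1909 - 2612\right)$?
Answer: $-623898$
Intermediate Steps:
$\left(-2838 + U\right) \left(-1909 - 2612\right) = \left(-2838 + 2976\right) \left(-1909 - 2612\right) = 138 \left(-4521\right) = -623898$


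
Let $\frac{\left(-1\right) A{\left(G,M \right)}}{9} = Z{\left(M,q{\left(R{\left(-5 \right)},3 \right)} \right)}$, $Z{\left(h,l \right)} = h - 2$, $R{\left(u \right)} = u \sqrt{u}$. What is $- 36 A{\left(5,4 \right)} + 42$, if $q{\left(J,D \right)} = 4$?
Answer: $690$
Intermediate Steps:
$R{\left(u \right)} = u^{\frac{3}{2}}$
$Z{\left(h,l \right)} = -2 + h$
$A{\left(G,M \right)} = 18 - 9 M$ ($A{\left(G,M \right)} = - 9 \left(-2 + M\right) = 18 - 9 M$)
$- 36 A{\left(5,4 \right)} + 42 = - 36 \left(18 - 36\right) + 42 = \left(-36\right) \left(-18\right) + 42 = 648 + 42 = 690$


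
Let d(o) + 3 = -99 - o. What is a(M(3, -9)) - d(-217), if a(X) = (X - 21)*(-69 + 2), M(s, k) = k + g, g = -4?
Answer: 2163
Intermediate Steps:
M(s, k) = -4 + k (M(s, k) = k - 4 = -4 + k)
d(o) = -102 - o (d(o) = -3 + (-99 - o) = -102 - o)
a(X) = 1407 - 67*X (a(X) = (-21 + X)*(-67) = 1407 - 67*X)
a(M(3, -9)) - d(-217) = (1407 - 67*(-4 - 9)) - (-102 - 1*(-217)) = (1407 - 67*(-13)) - (-102 + 217) = (1407 + 871) - 1*115 = 2278 - 115 = 2163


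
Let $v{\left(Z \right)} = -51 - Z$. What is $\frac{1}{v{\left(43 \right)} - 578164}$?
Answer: $- \frac{1}{578258} \approx -1.7293 \cdot 10^{-6}$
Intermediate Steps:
$\frac{1}{v{\left(43 \right)} - 578164} = \frac{1}{\left(-51 - 43\right) - 578164} = \frac{1}{-94 - 578164} = \frac{1}{-578258} = - \frac{1}{578258}$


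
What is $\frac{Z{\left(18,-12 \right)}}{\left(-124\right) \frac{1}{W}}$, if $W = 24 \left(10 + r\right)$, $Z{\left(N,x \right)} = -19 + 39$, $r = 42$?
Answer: $- \frac{6240}{31} \approx -201.29$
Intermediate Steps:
$Z{\left(N,x \right)} = 20$
$W = 1248$ ($W = 24 \left(10 + 42\right) = 24 \cdot 52 = 1248$)
$\frac{Z{\left(18,-12 \right)}}{\left(-124\right) \frac{1}{W}} = \frac{20}{\left(-124\right) \frac{1}{1248}} = \frac{20}{- \frac{31}{312}} = 20 \left(- \frac{312}{31}\right) = - \frac{6240}{31}$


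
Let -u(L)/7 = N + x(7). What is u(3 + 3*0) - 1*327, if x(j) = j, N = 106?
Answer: -1118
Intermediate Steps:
u(L) = -791 (u(L) = -7*(106 + 7) = -7*113 = -791)
u(3 + 3*0) - 1*327 = -791 - 1*327 = -791 - 327 = -1118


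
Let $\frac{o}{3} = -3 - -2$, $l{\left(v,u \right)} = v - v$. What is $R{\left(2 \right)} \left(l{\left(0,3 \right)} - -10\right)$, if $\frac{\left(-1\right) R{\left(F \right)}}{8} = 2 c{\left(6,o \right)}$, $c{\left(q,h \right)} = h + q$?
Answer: $-480$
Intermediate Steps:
$l{\left(v,u \right)} = 0$
$o = -3$ ($o = 3 \left(-3 - -2\right) = 3 \left(-3 + 2\right) = 3 \left(-1\right) = -3$)
$R{\left(F \right)} = -48$ ($R{\left(F \right)} = - 8 \cdot 2 \left(-3 + 6\right) = - 8 \cdot 2 \cdot 3 = \left(-8\right) 6 = -48$)
$R{\left(2 \right)} \left(l{\left(0,3 \right)} - -10\right) = - 48 \left(0 - -10\right) = - 48 \left(0 + 10\right) = \left(-48\right) 10 = -480$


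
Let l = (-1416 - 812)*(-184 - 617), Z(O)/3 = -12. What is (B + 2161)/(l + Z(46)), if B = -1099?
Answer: 59/99144 ≈ 0.00059509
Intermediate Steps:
Z(O) = -36 (Z(O) = 3*(-12) = -36)
l = 1784628 (l = -2228*(-801) = 1784628)
(B + 2161)/(l + Z(46)) = (-1099 + 2161)/(1784628 - 36) = 1062/1784592 = 1062*(1/1784592) = 59/99144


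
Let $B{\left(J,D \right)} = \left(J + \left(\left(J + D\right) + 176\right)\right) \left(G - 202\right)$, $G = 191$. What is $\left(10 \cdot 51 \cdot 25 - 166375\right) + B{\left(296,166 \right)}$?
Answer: $-163899$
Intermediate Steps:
$B{\left(J,D \right)} = -1936 - 22 J - 11 D$ ($B{\left(J,D \right)} = \left(J + \left(\left(J + D\right) + 176\right)\right) \left(191 - 202\right) = \left(J + \left(\left(D + J\right) + 176\right)\right) \left(-11\right) = \left(J + \left(176 + D + J\right)\right) \left(-11\right) = \left(176 + D + 2 J\right) \left(-11\right) = -1936 - 22 J - 11 D$)
$\left(10 \cdot 51 \cdot 25 - 166375\right) + B{\left(296,166 \right)} = \left(10 \cdot 51 \cdot 25 - 166375\right) - 10274 = \left(510 \cdot 25 - 166375\right) - 10274 = \left(12750 - 166375\right) - 10274 = -153625 - 10274 = -163899$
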